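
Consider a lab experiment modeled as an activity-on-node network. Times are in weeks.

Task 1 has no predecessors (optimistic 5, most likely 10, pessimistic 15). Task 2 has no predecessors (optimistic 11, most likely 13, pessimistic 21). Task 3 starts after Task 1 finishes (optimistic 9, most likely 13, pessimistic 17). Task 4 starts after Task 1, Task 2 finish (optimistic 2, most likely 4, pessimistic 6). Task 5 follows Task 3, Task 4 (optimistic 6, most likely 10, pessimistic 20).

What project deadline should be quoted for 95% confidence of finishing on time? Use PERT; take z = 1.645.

39.2 weeks

te_Task 1 = (5 + 4·10 + 15)/6 = 60/6 = 10; σ²_Task 1 = ((15−5)/6)² = 2.778
te_Task 2 = (11 + 4·13 + 21)/6 = 84/6 = 14; σ²_Task 2 = ((21−11)/6)² = 2.778
te_Task 3 = (9 + 4·13 + 17)/6 = 78/6 = 13; σ²_Task 3 = ((17−9)/6)² = 1.778
te_Task 4 = (2 + 4·4 + 6)/6 = 24/6 = 4; σ²_Task 4 = ((6−2)/6)² = 0.444
te_Task 5 = (6 + 4·10 + 20)/6 = 66/6 = 11; σ²_Task 5 = ((20−6)/6)² = 5.444

Forward pass:
ES_Task 1 = 0; EF_Task 1 = 10
ES_Task 2 = 0; EF_Task 2 = 14
ES_Task 3 = 10; EF_Task 3 = 10+13 = 23
ES_Task 4 = max(EF_Task 1=10, EF_Task 2=14) = 14; EF_Task 4 = 14+4 = 18
ES_Task 5 = max(EF_Task 3=23, EF_Task 4=18) = 23; EF_Task 5 = 23+11 = 34
Expected project duration μ = 34 weeks. Critical path: Task 1 → Task 3 → Task 5.

Variance along critical path = 2.778 + 1.778 + 5.444 = 10.000; σ = 3.162 weeks.
D = μ + z·σ = 34 + 1.645·3.162 = 39.2 weeks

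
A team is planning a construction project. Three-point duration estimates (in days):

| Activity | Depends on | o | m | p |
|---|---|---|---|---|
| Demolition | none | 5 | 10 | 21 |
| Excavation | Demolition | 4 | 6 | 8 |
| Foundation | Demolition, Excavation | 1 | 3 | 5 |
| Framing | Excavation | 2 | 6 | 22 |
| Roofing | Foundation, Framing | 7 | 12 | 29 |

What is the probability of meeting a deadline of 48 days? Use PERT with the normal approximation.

te_Demolition = (5 + 4·10 + 21)/6 = 66/6 = 11; σ²_Demolition = ((21−5)/6)² = 7.111
te_Excavation = (4 + 4·6 + 8)/6 = 36/6 = 6; σ²_Excavation = ((8−4)/6)² = 0.444
te_Foundation = (1 + 4·3 + 5)/6 = 18/6 = 3; σ²_Foundation = ((5−1)/6)² = 0.444
te_Framing = (2 + 4·6 + 22)/6 = 48/6 = 8; σ²_Framing = ((22−2)/6)² = 11.111
te_Roofing = (7 + 4·12 + 29)/6 = 84/6 = 14; σ²_Roofing = ((29−7)/6)² = 13.444

Forward pass:
ES_Demolition = 0; EF_Demolition = 11
ES_Excavation = 11; EF_Excavation = 11+6 = 17
ES_Foundation = max(EF_Demolition=11, EF_Excavation=17) = 17; EF_Foundation = 17+3 = 20
ES_Framing = 17; EF_Framing = 17+8 = 25
ES_Roofing = max(EF_Foundation=20, EF_Framing=25) = 25; EF_Roofing = 25+14 = 39
Expected project duration μ = 39 days. Critical path: Demolition → Excavation → Framing → Roofing.

Variance along critical path = 7.111 + 0.444 + 11.111 + 13.444 = 32.111; σ = √32.111 = 5.667 days.
Z = (48 − 39) / 5.667 = 1.588
P(T ≤ 48) = Φ(1.588) ≈ 0.944

0.944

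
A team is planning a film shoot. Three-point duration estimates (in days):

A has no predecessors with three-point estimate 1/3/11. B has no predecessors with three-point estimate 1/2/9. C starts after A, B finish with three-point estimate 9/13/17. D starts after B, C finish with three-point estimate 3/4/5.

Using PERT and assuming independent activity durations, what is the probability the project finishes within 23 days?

0.823

te_A = (1 + 4·3 + 11)/6 = 24/6 = 4; σ²_A = ((11−1)/6)² = 2.778
te_B = (1 + 4·2 + 9)/6 = 18/6 = 3; σ²_B = ((9−1)/6)² = 1.778
te_C = (9 + 4·13 + 17)/6 = 78/6 = 13; σ²_C = ((17−9)/6)² = 1.778
te_D = (3 + 4·4 + 5)/6 = 24/6 = 4; σ²_D = ((5−3)/6)² = 0.111

Forward pass:
ES_A = 0; EF_A = 4
ES_B = 0; EF_B = 3
ES_C = max(EF_A=4, EF_B=3) = 4; EF_C = 4+13 = 17
ES_D = max(EF_B=3, EF_C=17) = 17; EF_D = 17+4 = 21
Expected project duration μ = 21 days. Critical path: A → C → D.

Variance along critical path = 2.778 + 1.778 + 0.111 = 4.667; σ = √4.667 = 2.160 days.
Z = (23 − 21) / 2.160 = 0.926
P(T ≤ 23) = Φ(0.926) ≈ 0.823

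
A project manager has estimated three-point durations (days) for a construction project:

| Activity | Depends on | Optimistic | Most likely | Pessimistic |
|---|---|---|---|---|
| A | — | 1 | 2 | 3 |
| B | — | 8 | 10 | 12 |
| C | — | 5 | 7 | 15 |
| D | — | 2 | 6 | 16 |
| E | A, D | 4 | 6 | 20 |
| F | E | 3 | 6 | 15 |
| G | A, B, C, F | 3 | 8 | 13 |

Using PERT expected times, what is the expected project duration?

te_A = (1 + 4·2 + 3)/6 = 12/6 = 2
te_B = (8 + 4·10 + 12)/6 = 60/6 = 10
te_C = (5 + 4·7 + 15)/6 = 48/6 = 8
te_D = (2 + 4·6 + 16)/6 = 42/6 = 7
te_E = (4 + 4·6 + 20)/6 = 48/6 = 8
te_F = (3 + 4·6 + 15)/6 = 42/6 = 7
te_G = (3 + 4·8 + 13)/6 = 48/6 = 8

Forward pass:
ES_A = 0; EF_A = 2
ES_B = 0; EF_B = 10
ES_C = 0; EF_C = 8
ES_D = 0; EF_D = 7
ES_E = max(EF_A=2, EF_D=7) = 7; EF_E = 7+8 = 15
ES_F = 15; EF_F = 15+7 = 22
ES_G = max(EF_A=2, EF_B=10, EF_C=8, EF_F=22) = 22; EF_G = 22+8 = 30
Expected project duration μ = 30 days. Critical path: D → E → F → G.

30 days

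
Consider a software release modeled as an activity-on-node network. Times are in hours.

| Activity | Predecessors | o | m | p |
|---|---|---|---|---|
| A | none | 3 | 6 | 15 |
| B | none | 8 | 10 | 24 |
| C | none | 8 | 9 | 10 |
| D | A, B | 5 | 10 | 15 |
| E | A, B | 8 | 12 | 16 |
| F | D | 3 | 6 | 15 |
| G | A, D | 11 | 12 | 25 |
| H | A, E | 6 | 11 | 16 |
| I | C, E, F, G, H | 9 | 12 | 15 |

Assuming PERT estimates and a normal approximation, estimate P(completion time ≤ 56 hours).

0.976

te_A = (3 + 4·6 + 15)/6 = 42/6 = 7; σ²_A = ((15−3)/6)² = 4.000
te_B = (8 + 4·10 + 24)/6 = 72/6 = 12; σ²_B = ((24−8)/6)² = 7.111
te_C = (8 + 4·9 + 10)/6 = 54/6 = 9; σ²_C = ((10−8)/6)² = 0.111
te_D = (5 + 4·10 + 15)/6 = 60/6 = 10; σ²_D = ((15−5)/6)² = 2.778
te_E = (8 + 4·12 + 16)/6 = 72/6 = 12; σ²_E = ((16−8)/6)² = 1.778
te_F = (3 + 4·6 + 15)/6 = 42/6 = 7; σ²_F = ((15−3)/6)² = 4.000
te_G = (11 + 4·12 + 25)/6 = 84/6 = 14; σ²_G = ((25−11)/6)² = 5.444
te_H = (6 + 4·11 + 16)/6 = 66/6 = 11; σ²_H = ((16−6)/6)² = 2.778
te_I = (9 + 4·12 + 15)/6 = 72/6 = 12; σ²_I = ((15−9)/6)² = 1.000

Forward pass:
ES_A = 0; EF_A = 7
ES_B = 0; EF_B = 12
ES_C = 0; EF_C = 9
ES_D = max(EF_A=7, EF_B=12) = 12; EF_D = 12+10 = 22
ES_E = max(EF_A=7, EF_B=12) = 12; EF_E = 12+12 = 24
ES_F = 22; EF_F = 22+7 = 29
ES_G = max(EF_A=7, EF_D=22) = 22; EF_G = 22+14 = 36
ES_H = max(EF_A=7, EF_E=24) = 24; EF_H = 24+11 = 35
ES_I = max(EF_C=9, EF_E=24, EF_F=29, EF_G=36, EF_H=35) = 36; EF_I = 36+12 = 48
Expected project duration μ = 48 hours. Critical path: B → D → G → I.

Variance along critical path = 7.111 + 2.778 + 5.444 + 1.000 = 16.333; σ = √16.333 = 4.041 hours.
Z = (56 − 48) / 4.041 = 1.979
P(T ≤ 56) = Φ(1.979) ≈ 0.976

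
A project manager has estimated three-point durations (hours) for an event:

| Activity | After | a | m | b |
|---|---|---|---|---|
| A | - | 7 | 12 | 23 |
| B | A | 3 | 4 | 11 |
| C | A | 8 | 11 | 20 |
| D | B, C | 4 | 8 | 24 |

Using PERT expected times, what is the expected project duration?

te_A = (7 + 4·12 + 23)/6 = 78/6 = 13
te_B = (3 + 4·4 + 11)/6 = 30/6 = 5
te_C = (8 + 4·11 + 20)/6 = 72/6 = 12
te_D = (4 + 4·8 + 24)/6 = 60/6 = 10

Forward pass:
ES_A = 0; EF_A = 13
ES_B = 13; EF_B = 13+5 = 18
ES_C = 13; EF_C = 13+12 = 25
ES_D = max(EF_B=18, EF_C=25) = 25; EF_D = 25+10 = 35
Expected project duration μ = 35 hours. Critical path: A → C → D.

35 hours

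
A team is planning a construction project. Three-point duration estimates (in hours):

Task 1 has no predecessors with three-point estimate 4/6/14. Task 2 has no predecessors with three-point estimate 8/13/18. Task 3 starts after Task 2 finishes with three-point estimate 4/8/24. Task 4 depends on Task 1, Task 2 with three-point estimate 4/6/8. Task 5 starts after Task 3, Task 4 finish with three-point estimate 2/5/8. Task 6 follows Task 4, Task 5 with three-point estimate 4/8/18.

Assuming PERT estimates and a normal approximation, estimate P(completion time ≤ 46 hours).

te_Task 1 = (4 + 4·6 + 14)/6 = 42/6 = 7; σ²_Task 1 = ((14−4)/6)² = 2.778
te_Task 2 = (8 + 4·13 + 18)/6 = 78/6 = 13; σ²_Task 2 = ((18−8)/6)² = 2.778
te_Task 3 = (4 + 4·8 + 24)/6 = 60/6 = 10; σ²_Task 3 = ((24−4)/6)² = 11.111
te_Task 4 = (4 + 4·6 + 8)/6 = 36/6 = 6; σ²_Task 4 = ((8−4)/6)² = 0.444
te_Task 5 = (2 + 4·5 + 8)/6 = 30/6 = 5; σ²_Task 5 = ((8−2)/6)² = 1.000
te_Task 6 = (4 + 4·8 + 18)/6 = 54/6 = 9; σ²_Task 6 = ((18−4)/6)² = 5.444

Forward pass:
ES_Task 1 = 0; EF_Task 1 = 7
ES_Task 2 = 0; EF_Task 2 = 13
ES_Task 3 = 13; EF_Task 3 = 13+10 = 23
ES_Task 4 = max(EF_Task 1=7, EF_Task 2=13) = 13; EF_Task 4 = 13+6 = 19
ES_Task 5 = max(EF_Task 3=23, EF_Task 4=19) = 23; EF_Task 5 = 23+5 = 28
ES_Task 6 = max(EF_Task 4=19, EF_Task 5=28) = 28; EF_Task 6 = 28+9 = 37
Expected project duration μ = 37 hours. Critical path: Task 2 → Task 3 → Task 5 → Task 6.

Variance along critical path = 2.778 + 11.111 + 1.000 + 5.444 = 20.333; σ = √20.333 = 4.509 hours.
Z = (46 − 37) / 4.509 = 1.996
P(T ≤ 46) = Φ(1.996) ≈ 0.977

0.977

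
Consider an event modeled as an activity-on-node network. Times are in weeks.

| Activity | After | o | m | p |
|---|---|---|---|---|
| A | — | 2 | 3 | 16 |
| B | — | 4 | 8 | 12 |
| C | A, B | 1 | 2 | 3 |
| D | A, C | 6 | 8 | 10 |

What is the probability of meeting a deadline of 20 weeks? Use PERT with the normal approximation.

0.905

te_A = (2 + 4·3 + 16)/6 = 30/6 = 5; σ²_A = ((16−2)/6)² = 5.444
te_B = (4 + 4·8 + 12)/6 = 48/6 = 8; σ²_B = ((12−4)/6)² = 1.778
te_C = (1 + 4·2 + 3)/6 = 12/6 = 2; σ²_C = ((3−1)/6)² = 0.111
te_D = (6 + 4·8 + 10)/6 = 48/6 = 8; σ²_D = ((10−6)/6)² = 0.444

Forward pass:
ES_A = 0; EF_A = 5
ES_B = 0; EF_B = 8
ES_C = max(EF_A=5, EF_B=8) = 8; EF_C = 8+2 = 10
ES_D = max(EF_A=5, EF_C=10) = 10; EF_D = 10+8 = 18
Expected project duration μ = 18 weeks. Critical path: B → C → D.

Variance along critical path = 1.778 + 0.111 + 0.444 = 2.333; σ = √2.333 = 1.528 weeks.
Z = (20 − 18) / 1.528 = 1.309
P(T ≤ 20) = Φ(1.309) ≈ 0.905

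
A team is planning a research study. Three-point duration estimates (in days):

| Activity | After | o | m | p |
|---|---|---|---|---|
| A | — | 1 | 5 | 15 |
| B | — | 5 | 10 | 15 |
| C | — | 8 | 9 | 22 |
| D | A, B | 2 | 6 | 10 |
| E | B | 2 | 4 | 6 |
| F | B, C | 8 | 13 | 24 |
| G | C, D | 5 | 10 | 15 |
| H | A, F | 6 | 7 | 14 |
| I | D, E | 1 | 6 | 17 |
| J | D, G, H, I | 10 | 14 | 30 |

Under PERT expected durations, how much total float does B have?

te_A = (1 + 4·5 + 15)/6 = 36/6 = 6
te_B = (5 + 4·10 + 15)/6 = 60/6 = 10
te_C = (8 + 4·9 + 22)/6 = 66/6 = 11
te_D = (2 + 4·6 + 10)/6 = 36/6 = 6
te_E = (2 + 4·4 + 6)/6 = 24/6 = 4
te_F = (8 + 4·13 + 24)/6 = 84/6 = 14
te_G = (5 + 4·10 + 15)/6 = 60/6 = 10
te_H = (6 + 4·7 + 14)/6 = 48/6 = 8
te_I = (1 + 4·6 + 17)/6 = 42/6 = 7
te_J = (10 + 4·14 + 30)/6 = 96/6 = 16

Forward pass:
ES_A = 0; EF_A = 6
ES_B = 0; EF_B = 10
ES_C = 0; EF_C = 11
ES_D = max(EF_A=6, EF_B=10) = 10; EF_D = 10+6 = 16
ES_E = 10; EF_E = 10+4 = 14
ES_F = max(EF_B=10, EF_C=11) = 11; EF_F = 11+14 = 25
ES_G = max(EF_C=11, EF_D=16) = 16; EF_G = 16+10 = 26
ES_H = max(EF_A=6, EF_F=25) = 25; EF_H = 25+8 = 33
ES_I = max(EF_D=16, EF_E=14) = 16; EF_I = 16+7 = 23
ES_J = max(EF_D=16, EF_G=26, EF_H=33, EF_I=23) = 33; EF_J = 33+16 = 49
Expected project duration μ = 49 days. Critical path: C → F → H → J.

Backward pass:
LF_J = 49; LS_J = 49−16 = 33
LF_I = LS_J = 33; LS_I = 33−7 = 26
LF_H = LS_J = 33; LS_H = 33−8 = 25
LF_G = LS_J = 33; LS_G = 33−10 = 23
LF_F = LS_H = 25; LS_F = 25−14 = 11
LF_E = LS_I = 26; LS_E = 26−4 = 22
LF_D = min(LS_G=23, LS_I=26, LS_J=33) = 23; LS_D = 23−6 = 17
LF_C = min(LS_F=11, LS_G=23) = 11; LS_C = 11−11 = 0
LF_B = min(LS_D=17, LS_E=22, LS_F=11) = 11; LS_B = 11−10 = 1
LF_A = min(LS_D=17, LS_H=25) = 17; LS_A = 17−6 = 11
Slack_B = LS_B − ES_B = 1 − 0 = 1

1 days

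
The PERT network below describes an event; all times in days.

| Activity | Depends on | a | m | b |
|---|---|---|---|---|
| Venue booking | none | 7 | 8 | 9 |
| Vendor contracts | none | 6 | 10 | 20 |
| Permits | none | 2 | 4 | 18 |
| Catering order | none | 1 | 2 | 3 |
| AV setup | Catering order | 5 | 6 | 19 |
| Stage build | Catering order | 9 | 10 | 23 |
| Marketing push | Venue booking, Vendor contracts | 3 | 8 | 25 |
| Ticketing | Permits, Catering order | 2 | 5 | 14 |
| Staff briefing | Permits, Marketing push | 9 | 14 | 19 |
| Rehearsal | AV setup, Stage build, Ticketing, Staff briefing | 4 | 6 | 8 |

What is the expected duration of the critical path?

te_Venue booking = (7 + 4·8 + 9)/6 = 48/6 = 8
te_Vendor contracts = (6 + 4·10 + 20)/6 = 66/6 = 11
te_Permits = (2 + 4·4 + 18)/6 = 36/6 = 6
te_Catering order = (1 + 4·2 + 3)/6 = 12/6 = 2
te_AV setup = (5 + 4·6 + 19)/6 = 48/6 = 8
te_Stage build = (9 + 4·10 + 23)/6 = 72/6 = 12
te_Marketing push = (3 + 4·8 + 25)/6 = 60/6 = 10
te_Ticketing = (2 + 4·5 + 14)/6 = 36/6 = 6
te_Staff briefing = (9 + 4·14 + 19)/6 = 84/6 = 14
te_Rehearsal = (4 + 4·6 + 8)/6 = 36/6 = 6

Forward pass:
ES_Venue booking = 0; EF_Venue booking = 8
ES_Vendor contracts = 0; EF_Vendor contracts = 11
ES_Permits = 0; EF_Permits = 6
ES_Catering order = 0; EF_Catering order = 2
ES_AV setup = 2; EF_AV setup = 2+8 = 10
ES_Stage build = 2; EF_Stage build = 2+12 = 14
ES_Marketing push = max(EF_Venue booking=8, EF_Vendor contracts=11) = 11; EF_Marketing push = 11+10 = 21
ES_Ticketing = max(EF_Permits=6, EF_Catering order=2) = 6; EF_Ticketing = 6+6 = 12
ES_Staff briefing = max(EF_Permits=6, EF_Marketing push=21) = 21; EF_Staff briefing = 21+14 = 35
ES_Rehearsal = max(EF_AV setup=10, EF_Stage build=14, EF_Ticketing=12, EF_Staff briefing=35) = 35; EF_Rehearsal = 35+6 = 41
Expected project duration μ = 41 days. Critical path: Vendor contracts → Marketing push → Staff briefing → Rehearsal.

41 days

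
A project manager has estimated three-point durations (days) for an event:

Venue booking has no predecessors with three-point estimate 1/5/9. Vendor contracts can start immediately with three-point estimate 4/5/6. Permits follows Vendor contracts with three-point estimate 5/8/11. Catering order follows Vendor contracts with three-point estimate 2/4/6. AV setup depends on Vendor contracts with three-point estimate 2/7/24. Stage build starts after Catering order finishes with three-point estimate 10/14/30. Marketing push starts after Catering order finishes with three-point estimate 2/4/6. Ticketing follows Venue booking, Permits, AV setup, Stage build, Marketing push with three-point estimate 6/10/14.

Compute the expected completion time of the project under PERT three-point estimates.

35 days

te_Venue booking = (1 + 4·5 + 9)/6 = 30/6 = 5
te_Vendor contracts = (4 + 4·5 + 6)/6 = 30/6 = 5
te_Permits = (5 + 4·8 + 11)/6 = 48/6 = 8
te_Catering order = (2 + 4·4 + 6)/6 = 24/6 = 4
te_AV setup = (2 + 4·7 + 24)/6 = 54/6 = 9
te_Stage build = (10 + 4·14 + 30)/6 = 96/6 = 16
te_Marketing push = (2 + 4·4 + 6)/6 = 24/6 = 4
te_Ticketing = (6 + 4·10 + 14)/6 = 60/6 = 10

Forward pass:
ES_Venue booking = 0; EF_Venue booking = 5
ES_Vendor contracts = 0; EF_Vendor contracts = 5
ES_Permits = 5; EF_Permits = 5+8 = 13
ES_Catering order = 5; EF_Catering order = 5+4 = 9
ES_AV setup = 5; EF_AV setup = 5+9 = 14
ES_Stage build = 9; EF_Stage build = 9+16 = 25
ES_Marketing push = 9; EF_Marketing push = 9+4 = 13
ES_Ticketing = max(EF_Venue booking=5, EF_Permits=13, EF_AV setup=14, EF_Stage build=25, EF_Marketing push=13) = 25; EF_Ticketing = 25+10 = 35
Expected project duration μ = 35 days. Critical path: Vendor contracts → Catering order → Stage build → Ticketing.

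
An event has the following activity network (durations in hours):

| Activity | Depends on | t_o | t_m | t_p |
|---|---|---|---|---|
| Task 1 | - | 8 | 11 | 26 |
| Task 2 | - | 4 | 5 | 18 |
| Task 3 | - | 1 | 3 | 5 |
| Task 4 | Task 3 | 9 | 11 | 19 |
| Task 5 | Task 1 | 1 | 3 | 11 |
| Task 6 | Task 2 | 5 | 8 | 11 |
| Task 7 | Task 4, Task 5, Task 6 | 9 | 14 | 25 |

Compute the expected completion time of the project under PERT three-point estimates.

te_Task 1 = (8 + 4·11 + 26)/6 = 78/6 = 13
te_Task 2 = (4 + 4·5 + 18)/6 = 42/6 = 7
te_Task 3 = (1 + 4·3 + 5)/6 = 18/6 = 3
te_Task 4 = (9 + 4·11 + 19)/6 = 72/6 = 12
te_Task 5 = (1 + 4·3 + 11)/6 = 24/6 = 4
te_Task 6 = (5 + 4·8 + 11)/6 = 48/6 = 8
te_Task 7 = (9 + 4·14 + 25)/6 = 90/6 = 15

Forward pass:
ES_Task 1 = 0; EF_Task 1 = 13
ES_Task 2 = 0; EF_Task 2 = 7
ES_Task 3 = 0; EF_Task 3 = 3
ES_Task 4 = 3; EF_Task 4 = 3+12 = 15
ES_Task 5 = 13; EF_Task 5 = 13+4 = 17
ES_Task 6 = 7; EF_Task 6 = 7+8 = 15
ES_Task 7 = max(EF_Task 4=15, EF_Task 5=17, EF_Task 6=15) = 17; EF_Task 7 = 17+15 = 32
Expected project duration μ = 32 hours. Critical path: Task 1 → Task 5 → Task 7.

32 hours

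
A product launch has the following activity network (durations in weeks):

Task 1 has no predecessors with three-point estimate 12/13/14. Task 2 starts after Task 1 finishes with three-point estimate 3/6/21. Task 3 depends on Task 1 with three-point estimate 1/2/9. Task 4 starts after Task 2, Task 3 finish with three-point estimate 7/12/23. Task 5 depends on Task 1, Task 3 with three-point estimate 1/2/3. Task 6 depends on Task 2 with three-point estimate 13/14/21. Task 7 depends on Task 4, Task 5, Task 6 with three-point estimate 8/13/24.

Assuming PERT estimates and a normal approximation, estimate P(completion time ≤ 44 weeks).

te_Task 1 = (12 + 4·13 + 14)/6 = 78/6 = 13; σ²_Task 1 = ((14−12)/6)² = 0.111
te_Task 2 = (3 + 4·6 + 21)/6 = 48/6 = 8; σ²_Task 2 = ((21−3)/6)² = 9.000
te_Task 3 = (1 + 4·2 + 9)/6 = 18/6 = 3; σ²_Task 3 = ((9−1)/6)² = 1.778
te_Task 4 = (7 + 4·12 + 23)/6 = 78/6 = 13; σ²_Task 4 = ((23−7)/6)² = 7.111
te_Task 5 = (1 + 4·2 + 3)/6 = 12/6 = 2; σ²_Task 5 = ((3−1)/6)² = 0.111
te_Task 6 = (13 + 4·14 + 21)/6 = 90/6 = 15; σ²_Task 6 = ((21−13)/6)² = 1.778
te_Task 7 = (8 + 4·13 + 24)/6 = 84/6 = 14; σ²_Task 7 = ((24−8)/6)² = 7.111

Forward pass:
ES_Task 1 = 0; EF_Task 1 = 13
ES_Task 2 = 13; EF_Task 2 = 13+8 = 21
ES_Task 3 = 13; EF_Task 3 = 13+3 = 16
ES_Task 4 = max(EF_Task 2=21, EF_Task 3=16) = 21; EF_Task 4 = 21+13 = 34
ES_Task 5 = max(EF_Task 1=13, EF_Task 3=16) = 16; EF_Task 5 = 16+2 = 18
ES_Task 6 = 21; EF_Task 6 = 21+15 = 36
ES_Task 7 = max(EF_Task 4=34, EF_Task 5=18, EF_Task 6=36) = 36; EF_Task 7 = 36+14 = 50
Expected project duration μ = 50 weeks. Critical path: Task 1 → Task 2 → Task 6 → Task 7.

Variance along critical path = 0.111 + 9.000 + 1.778 + 7.111 = 18.000; σ = √18.000 = 4.243 weeks.
Z = (44 − 50) / 4.243 = -1.414
P(T ≤ 44) = Φ(-1.414) ≈ 0.079

0.079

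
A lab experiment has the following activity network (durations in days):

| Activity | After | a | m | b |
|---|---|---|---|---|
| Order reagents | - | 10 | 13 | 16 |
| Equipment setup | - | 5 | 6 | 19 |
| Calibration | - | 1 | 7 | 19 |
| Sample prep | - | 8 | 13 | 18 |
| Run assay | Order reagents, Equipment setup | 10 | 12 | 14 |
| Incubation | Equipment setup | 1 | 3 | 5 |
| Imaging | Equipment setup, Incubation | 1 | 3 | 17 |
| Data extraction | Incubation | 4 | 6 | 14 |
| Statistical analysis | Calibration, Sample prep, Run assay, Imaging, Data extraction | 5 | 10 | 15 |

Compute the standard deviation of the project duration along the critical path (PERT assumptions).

te_Order reagents = (10 + 4·13 + 16)/6 = 78/6 = 13; σ²_Order reagents = ((16−10)/6)² = 1.000
te_Equipment setup = (5 + 4·6 + 19)/6 = 48/6 = 8; σ²_Equipment setup = ((19−5)/6)² = 5.444
te_Calibration = (1 + 4·7 + 19)/6 = 48/6 = 8; σ²_Calibration = ((19−1)/6)² = 9.000
te_Sample prep = (8 + 4·13 + 18)/6 = 78/6 = 13; σ²_Sample prep = ((18−8)/6)² = 2.778
te_Run assay = (10 + 4·12 + 14)/6 = 72/6 = 12; σ²_Run assay = ((14−10)/6)² = 0.444
te_Incubation = (1 + 4·3 + 5)/6 = 18/6 = 3; σ²_Incubation = ((5−1)/6)² = 0.444
te_Imaging = (1 + 4·3 + 17)/6 = 30/6 = 5; σ²_Imaging = ((17−1)/6)² = 7.111
te_Data extraction = (4 + 4·6 + 14)/6 = 42/6 = 7; σ²_Data extraction = ((14−4)/6)² = 2.778
te_Statistical analysis = (5 + 4·10 + 15)/6 = 60/6 = 10; σ²_Statistical analysis = ((15−5)/6)² = 2.778

Forward pass:
ES_Order reagents = 0; EF_Order reagents = 13
ES_Equipment setup = 0; EF_Equipment setup = 8
ES_Calibration = 0; EF_Calibration = 8
ES_Sample prep = 0; EF_Sample prep = 13
ES_Run assay = max(EF_Order reagents=13, EF_Equipment setup=8) = 13; EF_Run assay = 13+12 = 25
ES_Incubation = 8; EF_Incubation = 8+3 = 11
ES_Imaging = max(EF_Equipment setup=8, EF_Incubation=11) = 11; EF_Imaging = 11+5 = 16
ES_Data extraction = 11; EF_Data extraction = 11+7 = 18
ES_Statistical analysis = max(EF_Calibration=8, EF_Sample prep=13, EF_Run assay=25, EF_Imaging=16, EF_Data extraction=18) = 25; EF_Statistical analysis = 25+10 = 35
Expected project duration μ = 35 days. Critical path: Order reagents → Run assay → Statistical analysis.

Variance along critical path = 1.000 + 0.444 + 2.778 = 4.222
σ = √4.222 = 2.055 days

2.05 days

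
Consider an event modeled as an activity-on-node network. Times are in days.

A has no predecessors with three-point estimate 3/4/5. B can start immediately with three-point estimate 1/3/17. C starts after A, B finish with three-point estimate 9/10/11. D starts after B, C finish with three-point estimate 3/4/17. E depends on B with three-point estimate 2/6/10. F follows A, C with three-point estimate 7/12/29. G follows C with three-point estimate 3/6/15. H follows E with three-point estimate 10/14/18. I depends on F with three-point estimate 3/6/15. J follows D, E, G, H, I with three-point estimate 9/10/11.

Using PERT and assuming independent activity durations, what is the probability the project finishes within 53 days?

0.920

te_A = (3 + 4·4 + 5)/6 = 24/6 = 4; σ²_A = ((5−3)/6)² = 0.111
te_B = (1 + 4·3 + 17)/6 = 30/6 = 5; σ²_B = ((17−1)/6)² = 7.111
te_C = (9 + 4·10 + 11)/6 = 60/6 = 10; σ²_C = ((11−9)/6)² = 0.111
te_D = (3 + 4·4 + 17)/6 = 36/6 = 6; σ²_D = ((17−3)/6)² = 5.444
te_E = (2 + 4·6 + 10)/6 = 36/6 = 6; σ²_E = ((10−2)/6)² = 1.778
te_F = (7 + 4·12 + 29)/6 = 84/6 = 14; σ²_F = ((29−7)/6)² = 13.444
te_G = (3 + 4·6 + 15)/6 = 42/6 = 7; σ²_G = ((15−3)/6)² = 4.000
te_H = (10 + 4·14 + 18)/6 = 84/6 = 14; σ²_H = ((18−10)/6)² = 1.778
te_I = (3 + 4·6 + 15)/6 = 42/6 = 7; σ²_I = ((15−3)/6)² = 4.000
te_J = (9 + 4·10 + 11)/6 = 60/6 = 10; σ²_J = ((11−9)/6)² = 0.111

Forward pass:
ES_A = 0; EF_A = 4
ES_B = 0; EF_B = 5
ES_C = max(EF_A=4, EF_B=5) = 5; EF_C = 5+10 = 15
ES_D = max(EF_B=5, EF_C=15) = 15; EF_D = 15+6 = 21
ES_E = 5; EF_E = 5+6 = 11
ES_F = max(EF_A=4, EF_C=15) = 15; EF_F = 15+14 = 29
ES_G = 15; EF_G = 15+7 = 22
ES_H = 11; EF_H = 11+14 = 25
ES_I = 29; EF_I = 29+7 = 36
ES_J = max(EF_D=21, EF_E=11, EF_G=22, EF_H=25, EF_I=36) = 36; EF_J = 36+10 = 46
Expected project duration μ = 46 days. Critical path: B → C → F → I → J.

Variance along critical path = 7.111 + 0.111 + 13.444 + 4.000 + 0.111 = 24.778; σ = √24.778 = 4.978 days.
Z = (53 − 46) / 4.978 = 1.406
P(T ≤ 53) = Φ(1.406) ≈ 0.920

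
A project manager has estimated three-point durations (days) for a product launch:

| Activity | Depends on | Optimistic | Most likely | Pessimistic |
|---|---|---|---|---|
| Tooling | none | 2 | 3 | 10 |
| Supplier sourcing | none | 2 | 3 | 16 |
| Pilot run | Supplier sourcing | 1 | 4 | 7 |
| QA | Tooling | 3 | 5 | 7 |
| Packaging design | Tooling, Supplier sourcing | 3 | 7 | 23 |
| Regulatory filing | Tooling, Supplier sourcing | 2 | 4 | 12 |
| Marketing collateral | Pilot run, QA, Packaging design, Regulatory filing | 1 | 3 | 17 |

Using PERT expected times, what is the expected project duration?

19 days

te_Tooling = (2 + 4·3 + 10)/6 = 24/6 = 4
te_Supplier sourcing = (2 + 4·3 + 16)/6 = 30/6 = 5
te_Pilot run = (1 + 4·4 + 7)/6 = 24/6 = 4
te_QA = (3 + 4·5 + 7)/6 = 30/6 = 5
te_Packaging design = (3 + 4·7 + 23)/6 = 54/6 = 9
te_Regulatory filing = (2 + 4·4 + 12)/6 = 30/6 = 5
te_Marketing collateral = (1 + 4·3 + 17)/6 = 30/6 = 5

Forward pass:
ES_Tooling = 0; EF_Tooling = 4
ES_Supplier sourcing = 0; EF_Supplier sourcing = 5
ES_Pilot run = 5; EF_Pilot run = 5+4 = 9
ES_QA = 4; EF_QA = 4+5 = 9
ES_Packaging design = max(EF_Tooling=4, EF_Supplier sourcing=5) = 5; EF_Packaging design = 5+9 = 14
ES_Regulatory filing = max(EF_Tooling=4, EF_Supplier sourcing=5) = 5; EF_Regulatory filing = 5+5 = 10
ES_Marketing collateral = max(EF_Pilot run=9, EF_QA=9, EF_Packaging design=14, EF_Regulatory filing=10) = 14; EF_Marketing collateral = 14+5 = 19
Expected project duration μ = 19 days. Critical path: Supplier sourcing → Packaging design → Marketing collateral.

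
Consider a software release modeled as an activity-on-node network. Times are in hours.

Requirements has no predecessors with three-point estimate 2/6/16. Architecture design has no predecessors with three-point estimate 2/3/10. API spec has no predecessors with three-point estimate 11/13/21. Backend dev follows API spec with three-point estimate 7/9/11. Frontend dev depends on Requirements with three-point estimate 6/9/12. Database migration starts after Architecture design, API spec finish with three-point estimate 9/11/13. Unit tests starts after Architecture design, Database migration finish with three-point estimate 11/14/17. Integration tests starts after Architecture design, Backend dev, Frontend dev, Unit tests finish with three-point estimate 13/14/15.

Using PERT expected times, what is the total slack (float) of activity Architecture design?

te_Requirements = (2 + 4·6 + 16)/6 = 42/6 = 7
te_Architecture design = (2 + 4·3 + 10)/6 = 24/6 = 4
te_API spec = (11 + 4·13 + 21)/6 = 84/6 = 14
te_Backend dev = (7 + 4·9 + 11)/6 = 54/6 = 9
te_Frontend dev = (6 + 4·9 + 12)/6 = 54/6 = 9
te_Database migration = (9 + 4·11 + 13)/6 = 66/6 = 11
te_Unit tests = (11 + 4·14 + 17)/6 = 84/6 = 14
te_Integration tests = (13 + 4·14 + 15)/6 = 84/6 = 14

Forward pass:
ES_Requirements = 0; EF_Requirements = 7
ES_Architecture design = 0; EF_Architecture design = 4
ES_API spec = 0; EF_API spec = 14
ES_Backend dev = 14; EF_Backend dev = 14+9 = 23
ES_Frontend dev = 7; EF_Frontend dev = 7+9 = 16
ES_Database migration = max(EF_Architecture design=4, EF_API spec=14) = 14; EF_Database migration = 14+11 = 25
ES_Unit tests = max(EF_Architecture design=4, EF_Database migration=25) = 25; EF_Unit tests = 25+14 = 39
ES_Integration tests = max(EF_Architecture design=4, EF_Backend dev=23, EF_Frontend dev=16, EF_Unit tests=39) = 39; EF_Integration tests = 39+14 = 53
Expected project duration μ = 53 hours. Critical path: API spec → Database migration → Unit tests → Integration tests.

Backward pass:
LF_Integration tests = 53; LS_Integration tests = 53−14 = 39
LF_Unit tests = LS_Integration tests = 39; LS_Unit tests = 39−14 = 25
LF_Database migration = LS_Unit tests = 25; LS_Database migration = 25−11 = 14
LF_Frontend dev = LS_Integration tests = 39; LS_Frontend dev = 39−9 = 30
LF_Backend dev = LS_Integration tests = 39; LS_Backend dev = 39−9 = 30
LF_API spec = min(LS_Backend dev=30, LS_Database migration=14) = 14; LS_API spec = 14−14 = 0
LF_Architecture design = min(LS_Database migration=14, LS_Unit tests=25, LS_Integration tests=39) = 14; LS_Architecture design = 14−4 = 10
LF_Requirements = LS_Frontend dev = 30; LS_Requirements = 30−7 = 23
Slack_Architecture design = LS_Architecture design − ES_Architecture design = 10 − 0 = 10

10 hours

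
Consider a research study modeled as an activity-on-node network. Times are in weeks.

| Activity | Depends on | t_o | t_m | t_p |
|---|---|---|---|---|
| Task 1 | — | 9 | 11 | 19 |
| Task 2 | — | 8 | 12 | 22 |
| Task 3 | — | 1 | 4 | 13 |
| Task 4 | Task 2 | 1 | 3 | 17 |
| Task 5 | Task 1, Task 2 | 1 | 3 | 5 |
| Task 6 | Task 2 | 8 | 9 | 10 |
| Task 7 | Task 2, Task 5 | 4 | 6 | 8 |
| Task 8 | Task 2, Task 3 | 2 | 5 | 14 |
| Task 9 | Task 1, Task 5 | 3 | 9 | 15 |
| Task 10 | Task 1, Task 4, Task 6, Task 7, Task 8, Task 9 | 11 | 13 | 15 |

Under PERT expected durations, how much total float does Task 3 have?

14 weeks

te_Task 1 = (9 + 4·11 + 19)/6 = 72/6 = 12
te_Task 2 = (8 + 4·12 + 22)/6 = 78/6 = 13
te_Task 3 = (1 + 4·4 + 13)/6 = 30/6 = 5
te_Task 4 = (1 + 4·3 + 17)/6 = 30/6 = 5
te_Task 5 = (1 + 4·3 + 5)/6 = 18/6 = 3
te_Task 6 = (8 + 4·9 + 10)/6 = 54/6 = 9
te_Task 7 = (4 + 4·6 + 8)/6 = 36/6 = 6
te_Task 8 = (2 + 4·5 + 14)/6 = 36/6 = 6
te_Task 9 = (3 + 4·9 + 15)/6 = 54/6 = 9
te_Task 10 = (11 + 4·13 + 15)/6 = 78/6 = 13

Forward pass:
ES_Task 1 = 0; EF_Task 1 = 12
ES_Task 2 = 0; EF_Task 2 = 13
ES_Task 3 = 0; EF_Task 3 = 5
ES_Task 4 = 13; EF_Task 4 = 13+5 = 18
ES_Task 5 = max(EF_Task 1=12, EF_Task 2=13) = 13; EF_Task 5 = 13+3 = 16
ES_Task 6 = 13; EF_Task 6 = 13+9 = 22
ES_Task 7 = max(EF_Task 2=13, EF_Task 5=16) = 16; EF_Task 7 = 16+6 = 22
ES_Task 8 = max(EF_Task 2=13, EF_Task 3=5) = 13; EF_Task 8 = 13+6 = 19
ES_Task 9 = max(EF_Task 1=12, EF_Task 5=16) = 16; EF_Task 9 = 16+9 = 25
ES_Task 10 = max(EF_Task 1=12, EF_Task 4=18, EF_Task 6=22, EF_Task 7=22, EF_Task 8=19, EF_Task 9=25) = 25; EF_Task 10 = 25+13 = 38
Expected project duration μ = 38 weeks. Critical path: Task 2 → Task 5 → Task 9 → Task 10.

Backward pass:
LF_Task 10 = 38; LS_Task 10 = 38−13 = 25
LF_Task 9 = LS_Task 10 = 25; LS_Task 9 = 25−9 = 16
LF_Task 8 = LS_Task 10 = 25; LS_Task 8 = 25−6 = 19
LF_Task 7 = LS_Task 10 = 25; LS_Task 7 = 25−6 = 19
LF_Task 6 = LS_Task 10 = 25; LS_Task 6 = 25−9 = 16
LF_Task 5 = min(LS_Task 7=19, LS_Task 9=16) = 16; LS_Task 5 = 16−3 = 13
LF_Task 4 = LS_Task 10 = 25; LS_Task 4 = 25−5 = 20
LF_Task 3 = LS_Task 8 = 19; LS_Task 3 = 19−5 = 14
LF_Task 2 = min(LS_Task 4=20, LS_Task 5=13, LS_Task 6=16, LS_Task 7=19, LS_Task 8=19) = 13; LS_Task 2 = 13−13 = 0
LF_Task 1 = min(LS_Task 5=13, LS_Task 9=16, LS_Task 10=25) = 13; LS_Task 1 = 13−12 = 1
Slack_Task 3 = LS_Task 3 − ES_Task 3 = 14 − 0 = 14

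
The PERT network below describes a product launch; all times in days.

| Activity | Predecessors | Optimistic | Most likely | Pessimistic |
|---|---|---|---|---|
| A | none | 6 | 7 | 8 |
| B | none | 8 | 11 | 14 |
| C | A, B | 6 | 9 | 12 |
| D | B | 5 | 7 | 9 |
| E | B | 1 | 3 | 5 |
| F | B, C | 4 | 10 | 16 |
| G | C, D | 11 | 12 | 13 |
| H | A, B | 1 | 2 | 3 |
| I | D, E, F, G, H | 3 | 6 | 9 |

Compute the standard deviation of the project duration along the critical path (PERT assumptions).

te_A = (6 + 4·7 + 8)/6 = 42/6 = 7; σ²_A = ((8−6)/6)² = 0.111
te_B = (8 + 4·11 + 14)/6 = 66/6 = 11; σ²_B = ((14−8)/6)² = 1.000
te_C = (6 + 4·9 + 12)/6 = 54/6 = 9; σ²_C = ((12−6)/6)² = 1.000
te_D = (5 + 4·7 + 9)/6 = 42/6 = 7; σ²_D = ((9−5)/6)² = 0.444
te_E = (1 + 4·3 + 5)/6 = 18/6 = 3; σ²_E = ((5−1)/6)² = 0.444
te_F = (4 + 4·10 + 16)/6 = 60/6 = 10; σ²_F = ((16−4)/6)² = 4.000
te_G = (11 + 4·12 + 13)/6 = 72/6 = 12; σ²_G = ((13−11)/6)² = 0.111
te_H = (1 + 4·2 + 3)/6 = 12/6 = 2; σ²_H = ((3−1)/6)² = 0.111
te_I = (3 + 4·6 + 9)/6 = 36/6 = 6; σ²_I = ((9−3)/6)² = 1.000

Forward pass:
ES_A = 0; EF_A = 7
ES_B = 0; EF_B = 11
ES_C = max(EF_A=7, EF_B=11) = 11; EF_C = 11+9 = 20
ES_D = 11; EF_D = 11+7 = 18
ES_E = 11; EF_E = 11+3 = 14
ES_F = max(EF_B=11, EF_C=20) = 20; EF_F = 20+10 = 30
ES_G = max(EF_C=20, EF_D=18) = 20; EF_G = 20+12 = 32
ES_H = max(EF_A=7, EF_B=11) = 11; EF_H = 11+2 = 13
ES_I = max(EF_D=18, EF_E=14, EF_F=30, EF_G=32, EF_H=13) = 32; EF_I = 32+6 = 38
Expected project duration μ = 38 days. Critical path: B → C → G → I.

Variance along critical path = 1.000 + 1.000 + 0.111 + 1.000 = 3.111
σ = √3.111 = 1.764 days

1.76 days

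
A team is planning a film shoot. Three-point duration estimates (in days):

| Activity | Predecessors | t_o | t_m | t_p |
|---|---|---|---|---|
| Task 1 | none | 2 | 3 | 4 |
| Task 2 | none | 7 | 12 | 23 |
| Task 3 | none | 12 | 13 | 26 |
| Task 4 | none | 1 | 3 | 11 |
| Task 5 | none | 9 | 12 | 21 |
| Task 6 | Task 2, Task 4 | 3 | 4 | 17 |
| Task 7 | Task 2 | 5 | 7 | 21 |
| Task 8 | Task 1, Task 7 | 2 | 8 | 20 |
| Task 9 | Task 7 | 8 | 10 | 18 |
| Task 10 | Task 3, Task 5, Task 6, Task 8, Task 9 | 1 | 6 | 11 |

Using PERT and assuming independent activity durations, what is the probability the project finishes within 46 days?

0.942

te_Task 1 = (2 + 4·3 + 4)/6 = 18/6 = 3; σ²_Task 1 = ((4−2)/6)² = 0.111
te_Task 2 = (7 + 4·12 + 23)/6 = 78/6 = 13; σ²_Task 2 = ((23−7)/6)² = 7.111
te_Task 3 = (12 + 4·13 + 26)/6 = 90/6 = 15; σ²_Task 3 = ((26−12)/6)² = 5.444
te_Task 4 = (1 + 4·3 + 11)/6 = 24/6 = 4; σ²_Task 4 = ((11−1)/6)² = 2.778
te_Task 5 = (9 + 4·12 + 21)/6 = 78/6 = 13; σ²_Task 5 = ((21−9)/6)² = 4.000
te_Task 6 = (3 + 4·4 + 17)/6 = 36/6 = 6; σ²_Task 6 = ((17−3)/6)² = 5.444
te_Task 7 = (5 + 4·7 + 21)/6 = 54/6 = 9; σ²_Task 7 = ((21−5)/6)² = 7.111
te_Task 8 = (2 + 4·8 + 20)/6 = 54/6 = 9; σ²_Task 8 = ((20−2)/6)² = 9.000
te_Task 9 = (8 + 4·10 + 18)/6 = 66/6 = 11; σ²_Task 9 = ((18−8)/6)² = 2.778
te_Task 10 = (1 + 4·6 + 11)/6 = 36/6 = 6; σ²_Task 10 = ((11−1)/6)² = 2.778

Forward pass:
ES_Task 1 = 0; EF_Task 1 = 3
ES_Task 2 = 0; EF_Task 2 = 13
ES_Task 3 = 0; EF_Task 3 = 15
ES_Task 4 = 0; EF_Task 4 = 4
ES_Task 5 = 0; EF_Task 5 = 13
ES_Task 6 = max(EF_Task 2=13, EF_Task 4=4) = 13; EF_Task 6 = 13+6 = 19
ES_Task 7 = 13; EF_Task 7 = 13+9 = 22
ES_Task 8 = max(EF_Task 1=3, EF_Task 7=22) = 22; EF_Task 8 = 22+9 = 31
ES_Task 9 = 22; EF_Task 9 = 22+11 = 33
ES_Task 10 = max(EF_Task 3=15, EF_Task 5=13, EF_Task 6=19, EF_Task 8=31, EF_Task 9=33) = 33; EF_Task 10 = 33+6 = 39
Expected project duration μ = 39 days. Critical path: Task 2 → Task 7 → Task 9 → Task 10.

Variance along critical path = 7.111 + 7.111 + 2.778 + 2.778 = 19.778; σ = √19.778 = 4.447 days.
Z = (46 − 39) / 4.447 = 1.574
P(T ≤ 46) = Φ(1.574) ≈ 0.942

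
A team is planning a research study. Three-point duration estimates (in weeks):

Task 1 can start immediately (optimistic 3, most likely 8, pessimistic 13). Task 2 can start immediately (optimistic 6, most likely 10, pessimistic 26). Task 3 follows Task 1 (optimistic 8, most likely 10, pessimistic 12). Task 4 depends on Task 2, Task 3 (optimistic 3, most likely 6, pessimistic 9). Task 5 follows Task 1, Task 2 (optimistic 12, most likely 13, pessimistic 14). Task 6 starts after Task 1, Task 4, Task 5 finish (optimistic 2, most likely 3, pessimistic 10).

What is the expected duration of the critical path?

te_Task 1 = (3 + 4·8 + 13)/6 = 48/6 = 8
te_Task 2 = (6 + 4·10 + 26)/6 = 72/6 = 12
te_Task 3 = (8 + 4·10 + 12)/6 = 60/6 = 10
te_Task 4 = (3 + 4·6 + 9)/6 = 36/6 = 6
te_Task 5 = (12 + 4·13 + 14)/6 = 78/6 = 13
te_Task 6 = (2 + 4·3 + 10)/6 = 24/6 = 4

Forward pass:
ES_Task 1 = 0; EF_Task 1 = 8
ES_Task 2 = 0; EF_Task 2 = 12
ES_Task 3 = 8; EF_Task 3 = 8+10 = 18
ES_Task 4 = max(EF_Task 2=12, EF_Task 3=18) = 18; EF_Task 4 = 18+6 = 24
ES_Task 5 = max(EF_Task 1=8, EF_Task 2=12) = 12; EF_Task 5 = 12+13 = 25
ES_Task 6 = max(EF_Task 1=8, EF_Task 4=24, EF_Task 5=25) = 25; EF_Task 6 = 25+4 = 29
Expected project duration μ = 29 weeks. Critical path: Task 2 → Task 5 → Task 6.

29 weeks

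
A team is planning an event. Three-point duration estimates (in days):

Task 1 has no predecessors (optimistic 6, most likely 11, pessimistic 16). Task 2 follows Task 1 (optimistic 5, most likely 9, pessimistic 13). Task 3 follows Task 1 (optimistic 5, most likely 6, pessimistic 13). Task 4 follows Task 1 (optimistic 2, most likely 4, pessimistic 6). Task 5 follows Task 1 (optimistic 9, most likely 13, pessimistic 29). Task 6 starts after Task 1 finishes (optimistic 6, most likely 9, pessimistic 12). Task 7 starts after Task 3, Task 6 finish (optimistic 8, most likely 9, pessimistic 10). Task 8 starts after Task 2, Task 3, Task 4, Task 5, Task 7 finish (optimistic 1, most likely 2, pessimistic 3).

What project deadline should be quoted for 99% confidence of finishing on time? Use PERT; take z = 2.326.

35.7 days

te_Task 1 = (6 + 4·11 + 16)/6 = 66/6 = 11; σ²_Task 1 = ((16−6)/6)² = 2.778
te_Task 2 = (5 + 4·9 + 13)/6 = 54/6 = 9; σ²_Task 2 = ((13−5)/6)² = 1.778
te_Task 3 = (5 + 4·6 + 13)/6 = 42/6 = 7; σ²_Task 3 = ((13−5)/6)² = 1.778
te_Task 4 = (2 + 4·4 + 6)/6 = 24/6 = 4; σ²_Task 4 = ((6−2)/6)² = 0.444
te_Task 5 = (9 + 4·13 + 29)/6 = 90/6 = 15; σ²_Task 5 = ((29−9)/6)² = 11.111
te_Task 6 = (6 + 4·9 + 12)/6 = 54/6 = 9; σ²_Task 6 = ((12−6)/6)² = 1.000
te_Task 7 = (8 + 4·9 + 10)/6 = 54/6 = 9; σ²_Task 7 = ((10−8)/6)² = 0.111
te_Task 8 = (1 + 4·2 + 3)/6 = 12/6 = 2; σ²_Task 8 = ((3−1)/6)² = 0.111

Forward pass:
ES_Task 1 = 0; EF_Task 1 = 11
ES_Task 2 = 11; EF_Task 2 = 11+9 = 20
ES_Task 3 = 11; EF_Task 3 = 11+7 = 18
ES_Task 4 = 11; EF_Task 4 = 11+4 = 15
ES_Task 5 = 11; EF_Task 5 = 11+15 = 26
ES_Task 6 = 11; EF_Task 6 = 11+9 = 20
ES_Task 7 = max(EF_Task 3=18, EF_Task 6=20) = 20; EF_Task 7 = 20+9 = 29
ES_Task 8 = max(EF_Task 2=20, EF_Task 3=18, EF_Task 4=15, EF_Task 5=26, EF_Task 7=29) = 29; EF_Task 8 = 29+2 = 31
Expected project duration μ = 31 days. Critical path: Task 1 → Task 6 → Task 7 → Task 8.

Variance along critical path = 2.778 + 1.000 + 0.111 + 0.111 = 4.000; σ = 2.000 days.
D = μ + z·σ = 31 + 2.326·2.000 = 35.7 days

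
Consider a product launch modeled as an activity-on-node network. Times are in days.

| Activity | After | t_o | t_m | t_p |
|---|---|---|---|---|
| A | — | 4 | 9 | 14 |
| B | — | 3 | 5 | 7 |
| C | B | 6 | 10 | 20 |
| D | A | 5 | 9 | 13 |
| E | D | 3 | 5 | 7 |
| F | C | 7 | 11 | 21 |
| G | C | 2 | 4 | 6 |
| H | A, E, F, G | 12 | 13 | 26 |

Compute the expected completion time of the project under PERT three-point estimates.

te_A = (4 + 4·9 + 14)/6 = 54/6 = 9
te_B = (3 + 4·5 + 7)/6 = 30/6 = 5
te_C = (6 + 4·10 + 20)/6 = 66/6 = 11
te_D = (5 + 4·9 + 13)/6 = 54/6 = 9
te_E = (3 + 4·5 + 7)/6 = 30/6 = 5
te_F = (7 + 4·11 + 21)/6 = 72/6 = 12
te_G = (2 + 4·4 + 6)/6 = 24/6 = 4
te_H = (12 + 4·13 + 26)/6 = 90/6 = 15

Forward pass:
ES_A = 0; EF_A = 9
ES_B = 0; EF_B = 5
ES_C = 5; EF_C = 5+11 = 16
ES_D = 9; EF_D = 9+9 = 18
ES_E = 18; EF_E = 18+5 = 23
ES_F = 16; EF_F = 16+12 = 28
ES_G = 16; EF_G = 16+4 = 20
ES_H = max(EF_A=9, EF_E=23, EF_F=28, EF_G=20) = 28; EF_H = 28+15 = 43
Expected project duration μ = 43 days. Critical path: B → C → F → H.

43 days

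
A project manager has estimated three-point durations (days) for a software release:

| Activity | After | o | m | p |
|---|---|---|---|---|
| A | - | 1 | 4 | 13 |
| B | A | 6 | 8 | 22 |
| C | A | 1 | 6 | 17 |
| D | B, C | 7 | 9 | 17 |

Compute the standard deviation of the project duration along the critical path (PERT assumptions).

te_A = (1 + 4·4 + 13)/6 = 30/6 = 5; σ²_A = ((13−1)/6)² = 4.000
te_B = (6 + 4·8 + 22)/6 = 60/6 = 10; σ²_B = ((22−6)/6)² = 7.111
te_C = (1 + 4·6 + 17)/6 = 42/6 = 7; σ²_C = ((17−1)/6)² = 7.111
te_D = (7 + 4·9 + 17)/6 = 60/6 = 10; σ²_D = ((17−7)/6)² = 2.778

Forward pass:
ES_A = 0; EF_A = 5
ES_B = 5; EF_B = 5+10 = 15
ES_C = 5; EF_C = 5+7 = 12
ES_D = max(EF_B=15, EF_C=12) = 15; EF_D = 15+10 = 25
Expected project duration μ = 25 days. Critical path: A → B → D.

Variance along critical path = 4.000 + 7.111 + 2.778 = 13.889
σ = √13.889 = 3.727 days

3.73 days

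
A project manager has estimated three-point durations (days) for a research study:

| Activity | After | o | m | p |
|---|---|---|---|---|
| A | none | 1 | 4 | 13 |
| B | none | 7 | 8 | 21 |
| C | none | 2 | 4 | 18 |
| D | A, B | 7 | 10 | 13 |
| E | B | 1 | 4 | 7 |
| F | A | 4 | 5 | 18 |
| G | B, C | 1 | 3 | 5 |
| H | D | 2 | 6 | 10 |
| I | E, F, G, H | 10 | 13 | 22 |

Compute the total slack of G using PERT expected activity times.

13 days

te_A = (1 + 4·4 + 13)/6 = 30/6 = 5
te_B = (7 + 4·8 + 21)/6 = 60/6 = 10
te_C = (2 + 4·4 + 18)/6 = 36/6 = 6
te_D = (7 + 4·10 + 13)/6 = 60/6 = 10
te_E = (1 + 4·4 + 7)/6 = 24/6 = 4
te_F = (4 + 4·5 + 18)/6 = 42/6 = 7
te_G = (1 + 4·3 + 5)/6 = 18/6 = 3
te_H = (2 + 4·6 + 10)/6 = 36/6 = 6
te_I = (10 + 4·13 + 22)/6 = 84/6 = 14

Forward pass:
ES_A = 0; EF_A = 5
ES_B = 0; EF_B = 10
ES_C = 0; EF_C = 6
ES_D = max(EF_A=5, EF_B=10) = 10; EF_D = 10+10 = 20
ES_E = 10; EF_E = 10+4 = 14
ES_F = 5; EF_F = 5+7 = 12
ES_G = max(EF_B=10, EF_C=6) = 10; EF_G = 10+3 = 13
ES_H = 20; EF_H = 20+6 = 26
ES_I = max(EF_E=14, EF_F=12, EF_G=13, EF_H=26) = 26; EF_I = 26+14 = 40
Expected project duration μ = 40 days. Critical path: B → D → H → I.

Backward pass:
LF_I = 40; LS_I = 40−14 = 26
LF_H = LS_I = 26; LS_H = 26−6 = 20
LF_G = LS_I = 26; LS_G = 26−3 = 23
LF_F = LS_I = 26; LS_F = 26−7 = 19
LF_E = LS_I = 26; LS_E = 26−4 = 22
LF_D = LS_H = 20; LS_D = 20−10 = 10
LF_C = LS_G = 23; LS_C = 23−6 = 17
LF_B = min(LS_D=10, LS_E=22, LS_G=23) = 10; LS_B = 10−10 = 0
LF_A = min(LS_D=10, LS_F=19) = 10; LS_A = 10−5 = 5
Slack_G = LS_G − ES_G = 23 − 10 = 13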